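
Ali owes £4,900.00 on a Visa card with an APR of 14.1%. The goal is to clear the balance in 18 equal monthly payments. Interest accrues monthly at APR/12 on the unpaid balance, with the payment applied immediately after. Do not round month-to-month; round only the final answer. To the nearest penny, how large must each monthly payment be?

£303.61

Monthly rate r = 14.1%/12 = 1.175% = 0.01175.
Level-payment amortization: P = B₀·r / (1 − (1+r)^(−n)) = 4900.00·0.01175 / (1 − 1.01175^(−18)).
Denominator 1 − (1+r)^(−18) = 0.189632221.
P = 57.575 / 0.189632221 ≈ 303.61.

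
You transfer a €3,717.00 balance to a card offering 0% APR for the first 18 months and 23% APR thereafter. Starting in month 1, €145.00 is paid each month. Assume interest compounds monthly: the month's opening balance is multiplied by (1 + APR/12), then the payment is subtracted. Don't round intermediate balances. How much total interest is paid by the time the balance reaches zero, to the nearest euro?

Promo months 1–18 at r₀ = 0%/12 = 0; months 19+ at r₁ = 23%/12 = 0.0191667.
After month 18 (no interest yet): B = €3,717.00 − 18·€145.00 = €1,107.00.
Then at r₁ with €145.00/mo: n₂ = −ln(1 − r₁·B/P)/ln(1+r₁) ≈ 8.33 → 9 more payments.
Total paid = 26·€145.00 + €48.62 = €3,818.62; interest = €3,818.62 − €3,717.00 = €101.62.

€102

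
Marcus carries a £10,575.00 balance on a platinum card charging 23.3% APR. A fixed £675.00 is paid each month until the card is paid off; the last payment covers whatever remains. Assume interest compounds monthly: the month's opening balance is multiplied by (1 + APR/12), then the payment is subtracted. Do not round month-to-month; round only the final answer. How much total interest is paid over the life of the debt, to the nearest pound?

£2,156

Monthly rate r = 23.3%/12 = 1.94167% = 0.0194167.
Payoff takes n = ⌈−ln(1 − rB₀/P)/ln(1+r)⌉ = ⌈18.860⌉ = 19 payments; the last is £581.16.
Total paid = 18·£675.00 + £581.16 = £12,731.16.
Total interest = total paid − principal = £12,731.16 − £10,575.00 = £2,156.16.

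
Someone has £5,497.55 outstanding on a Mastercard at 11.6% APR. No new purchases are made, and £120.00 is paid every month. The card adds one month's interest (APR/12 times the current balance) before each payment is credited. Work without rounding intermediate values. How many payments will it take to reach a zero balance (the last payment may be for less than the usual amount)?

61 months

Monthly rate r = 11.6%/12 = 0.966667% = 0.00966667.
Recurrence: B ← B·(1+r) − £120.00.
Month 1: interest £53.14; balance after payment £5,430.69.
Month 2: interest £52.50; balance after payment £5,363.19.
Closed form: n = −ln(1 − rB₀/P)/ln(1+r) = −ln(0.55714)/ln(1.00967) ≈ 60.803, so the balance reaches zero during payment 61.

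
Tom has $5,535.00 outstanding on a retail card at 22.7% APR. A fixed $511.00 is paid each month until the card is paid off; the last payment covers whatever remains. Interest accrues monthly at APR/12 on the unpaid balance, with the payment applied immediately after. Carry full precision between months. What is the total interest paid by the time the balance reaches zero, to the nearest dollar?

$718

Monthly rate r = 22.7%/12 = 1.89167% = 0.0189167.
Payoff takes n = ⌈−ln(1 − rB₀/P)/ln(1+r)⌉ = ⌈12.235⌉ = 13 payments; the last is $121.04.
Total paid = 12·$511.00 + $121.04 = $6,253.04.
Total interest = total paid − principal = $6,253.04 − $5,535.00 = $718.04.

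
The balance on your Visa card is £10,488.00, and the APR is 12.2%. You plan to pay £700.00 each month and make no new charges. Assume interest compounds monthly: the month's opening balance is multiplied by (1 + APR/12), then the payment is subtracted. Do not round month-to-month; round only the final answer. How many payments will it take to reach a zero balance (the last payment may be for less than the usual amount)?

Monthly rate r = 12.2%/12 = 1.01667% = 0.0101667.
Recurrence: B ← B·(1+r) − £700.00.
Month 1: interest £106.63; balance after payment £9,894.63.
Month 2: interest £100.60; balance after payment £9,295.22.
Closed form: n = −ln(1 − rB₀/P)/ln(1+r) = −ln(0.84767)/ln(1.01017) ≈ 16.337, so the balance reaches zero during payment 17.

17 payments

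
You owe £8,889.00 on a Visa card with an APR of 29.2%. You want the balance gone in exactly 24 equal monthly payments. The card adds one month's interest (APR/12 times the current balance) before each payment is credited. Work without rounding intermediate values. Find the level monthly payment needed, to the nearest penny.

£493.36

Monthly rate r = 29.2%/12 = 2.43333% = 0.0243333.
Level-payment amortization: P = B₀·r / (1 − (1+r)^(−n)) = 8889.00·0.0243333 / (1 − 1.02433^(−24)).
Denominator 1 − (1+r)^(−24) = 0.438423835.
P = 216.299 / 0.438423835 ≈ 493.36.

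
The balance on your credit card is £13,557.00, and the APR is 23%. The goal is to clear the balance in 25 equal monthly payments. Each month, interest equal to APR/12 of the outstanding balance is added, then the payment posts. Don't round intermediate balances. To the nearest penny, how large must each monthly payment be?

£687.62

Monthly rate r = 23%/12 = 1.91667% = 0.0191667.
Level-payment amortization: P = B₀·r / (1 − (1+r)^(−n)) = 13557.00·0.0191667 / (1 − 1.01917^(−25)).
Denominator 1 − (1+r)^(−25) = 0.377886357.
P = 259.842 / 0.377886357 ≈ 687.62.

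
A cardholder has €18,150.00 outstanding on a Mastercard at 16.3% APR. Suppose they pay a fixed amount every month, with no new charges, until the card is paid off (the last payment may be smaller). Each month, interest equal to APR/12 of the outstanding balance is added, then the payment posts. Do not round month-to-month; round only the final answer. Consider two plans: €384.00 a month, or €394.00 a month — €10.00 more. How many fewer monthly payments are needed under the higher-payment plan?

Monthly rate r = 16.3%/12 = 1.35833% = 0.0135833.
At €384.00/mo: n = ⌈−ln(1 − rB₀/P)/ln(1+r)⌉ = 77 payments (last €54.58); total interest = total paid − €18,150.00 = €11,088.58.
At €394.00/mo: 73 payments (last €332.09); total interest €10,550.09.
Payments saved = 77 − 73 = 4.

4 fewer payments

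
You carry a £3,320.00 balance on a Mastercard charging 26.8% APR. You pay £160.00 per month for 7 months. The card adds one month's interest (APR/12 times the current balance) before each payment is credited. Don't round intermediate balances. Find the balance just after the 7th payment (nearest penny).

£2,677.23

Monthly rate r = 26.8%/12 = 2.23333% = 0.0223333.
Each month: B ← B·(1+r) − £160.00.
Month 1: interest £74.15; balance after payment £3,234.15.
Month 2: interest £72.23; balance after payment £3,146.38.
Month 3: interest £70.27; balance after payment £3,056.65.
Month 4: interest £68.27; balance after payment £2,964.91.
Month 5: interest £66.22; balance after payment £2,871.13.
Month 6: interest £64.12; balance after payment £2,775.25.
Month 7: interest £61.98; balance after payment £2,677.23.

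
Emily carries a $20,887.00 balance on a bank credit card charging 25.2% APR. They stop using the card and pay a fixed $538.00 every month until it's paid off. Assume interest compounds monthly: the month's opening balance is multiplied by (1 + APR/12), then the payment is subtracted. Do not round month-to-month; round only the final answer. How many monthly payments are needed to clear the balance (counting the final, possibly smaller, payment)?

Monthly rate r = 25.2%/12 = 2.1% = 0.021.
Recurrence: B ← B·(1+r) − $538.00.
Month 1: interest $438.63; balance after payment $20,787.63.
Month 2: interest $436.54; balance after payment $20,686.17.
Closed form: n = −ln(1 − rB₀/P)/ln(1+r) = −ln(0.18471)/ln(1.021) ≈ 81.269, so the balance reaches zero during payment 82.

82 months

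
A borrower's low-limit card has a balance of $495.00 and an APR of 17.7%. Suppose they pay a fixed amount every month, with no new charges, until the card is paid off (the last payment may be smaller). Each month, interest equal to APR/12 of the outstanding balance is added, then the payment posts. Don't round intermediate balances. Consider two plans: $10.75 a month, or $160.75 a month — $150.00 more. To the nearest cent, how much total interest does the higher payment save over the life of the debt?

$324.21

Monthly rate r = 17.7%/12 = 1.475% = 0.01475.
At $10.75/mo: n = ⌈−ln(1 − rB₀/P)/ln(1+r)⌉ = 78 payments (last $6.95); total interest = total paid − $495.00 = $339.70.
At $160.75/mo: 4 payments (last $28.24); total interest $15.49.
Interest saved = $339.70 − $15.49 = $324.21.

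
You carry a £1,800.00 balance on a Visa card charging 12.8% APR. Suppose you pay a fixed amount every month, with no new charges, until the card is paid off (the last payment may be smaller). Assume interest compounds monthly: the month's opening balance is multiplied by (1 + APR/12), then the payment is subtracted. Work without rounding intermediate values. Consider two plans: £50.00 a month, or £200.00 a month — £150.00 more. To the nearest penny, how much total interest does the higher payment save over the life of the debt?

£380.58

Monthly rate r = 12.8%/12 = 1.06667% = 0.0106667.
At £50.00/mo: n = ⌈−ln(1 − rB₀/P)/ln(1+r)⌉ = 46 payments (last £33.28); total interest = total paid − £1,800.00 = £483.28.
At £200.00/mo: 10 payments (last £102.70); total interest £102.70.
Interest saved = £483.28 − £102.70 = £380.58.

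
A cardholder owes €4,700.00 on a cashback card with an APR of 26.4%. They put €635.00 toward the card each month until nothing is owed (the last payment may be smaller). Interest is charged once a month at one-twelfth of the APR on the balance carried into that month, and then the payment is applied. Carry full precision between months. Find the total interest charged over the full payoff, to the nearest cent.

Monthly rate r = 26.4%/12 = 2.2% = 0.022.
Payoff takes n = ⌈−ln(1 − rB₀/P)/ln(1+r)⌉ = ⌈8.167⌉ = 9 payments; the last is €107.23.
Total paid = 8·€635.00 + €107.23 = €5,187.23.
Total interest = total paid − principal = €5,187.23 − €4,700.00 = €487.23.

€487.23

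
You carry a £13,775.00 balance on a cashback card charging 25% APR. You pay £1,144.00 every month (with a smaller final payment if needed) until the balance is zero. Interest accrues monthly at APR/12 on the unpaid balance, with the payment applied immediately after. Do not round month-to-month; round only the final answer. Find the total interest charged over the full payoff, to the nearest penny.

£2,249.63

Monthly rate r = 25%/12 = 2.08333% = 0.0208333.
Payoff takes n = ⌈−ln(1 − rB₀/P)/ln(1+r)⌉ = ⌈14.007⌉ = 15 payments; the last is £8.63.
Total paid = 14·£1,144.00 + £8.63 = £16,024.63.
Total interest = total paid − principal = £16,024.63 − £13,775.00 = £2,249.63.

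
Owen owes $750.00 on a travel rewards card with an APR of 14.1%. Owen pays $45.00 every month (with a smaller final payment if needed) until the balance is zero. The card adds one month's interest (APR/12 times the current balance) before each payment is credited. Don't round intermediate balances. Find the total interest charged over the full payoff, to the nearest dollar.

Monthly rate r = 14.1%/12 = 1.175% = 0.01175.
Payoff takes n = ⌈−ln(1 − rB₀/P)/ln(1+r)⌉ = ⌈18.658⌉ = 19 payments; the last is $29.65.
Total paid = 18·$45.00 + $29.65 = $839.65.
Total interest = total paid − principal = $839.65 − $750.00 = $89.65.

$90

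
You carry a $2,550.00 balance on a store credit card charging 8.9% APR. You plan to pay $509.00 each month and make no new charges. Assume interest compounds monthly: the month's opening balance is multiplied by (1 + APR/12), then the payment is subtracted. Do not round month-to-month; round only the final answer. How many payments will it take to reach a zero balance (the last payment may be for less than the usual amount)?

6 payments

Monthly rate r = 8.9%/12 = 0.741667% = 0.00741667.
Recurrence: B ← B·(1+r) − $509.00.
Month 1: interest $18.91; balance after payment $2,059.91.
Month 2: interest $15.28; balance after payment $1,566.19.
Month 3: interest $11.62; balance after payment $1,068.81.
Month 4: interest $7.93; balance after payment $567.73.
Month 5: interest $4.21; balance after payment $62.94.
Month 6: interest $0.47; balance after payment $0.00.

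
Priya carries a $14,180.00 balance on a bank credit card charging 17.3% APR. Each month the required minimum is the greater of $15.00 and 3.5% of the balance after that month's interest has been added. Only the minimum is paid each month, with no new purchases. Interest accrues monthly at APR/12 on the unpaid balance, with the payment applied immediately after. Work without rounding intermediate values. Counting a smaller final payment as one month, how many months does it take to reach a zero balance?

202 months

Monthly rate r = 17.3%/12 = 1.44167% = 0.0144167.
While 3.5% of the post-interest balance exceeds $15.00, each month B ← (B·(1+r))·(1 − 0.035), i.e. B shrinks by the factor (1+r)·0.965 = 0.97891.
This holds for months 1–165. Entering month 166 the balance is $421.10; 3.5% of the post-interest balance is now below $15.00, so the flat $15.00 minimum applies from here.
From month 166 a fixed $15.00 at rate r clears $421.10 in 37 more payments. Total: 165 + 37 = 202 months.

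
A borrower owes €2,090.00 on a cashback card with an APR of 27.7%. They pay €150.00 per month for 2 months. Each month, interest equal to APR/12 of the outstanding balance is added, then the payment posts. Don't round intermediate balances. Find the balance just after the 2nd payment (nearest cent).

€1,884.14

Monthly rate r = 27.7%/12 = 2.30833% = 0.0230833.
Each month: B ← B·(1+r) − €150.00.
Month 1: interest €48.24; balance after payment €1,988.24.
Month 2: interest €45.90; balance after payment €1,884.14.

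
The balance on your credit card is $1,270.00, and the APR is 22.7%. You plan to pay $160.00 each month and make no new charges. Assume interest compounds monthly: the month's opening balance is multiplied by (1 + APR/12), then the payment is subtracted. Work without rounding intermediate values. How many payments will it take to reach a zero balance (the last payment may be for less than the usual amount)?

9 months

Monthly rate r = 22.7%/12 = 1.89167% = 0.0189167.
Recurrence: B ← B·(1+r) − $160.00.
Month 1: interest $24.02; balance after payment $1,134.02.
Month 2: interest $21.45; balance after payment $995.48.
Closed form: n = −ln(1 − rB₀/P)/ln(1+r) = −ln(0.84985)/ln(1.01892) ≈ 8.682, so the balance reaches zero during payment 9.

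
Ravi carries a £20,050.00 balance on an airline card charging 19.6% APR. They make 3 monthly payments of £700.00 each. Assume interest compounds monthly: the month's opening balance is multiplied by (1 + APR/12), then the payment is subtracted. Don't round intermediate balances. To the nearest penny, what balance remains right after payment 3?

Monthly rate r = 19.6%/12 = 1.63333% = 0.0163333.
Each month: B ← B·(1+r) − £700.00.
Month 1: interest £327.48; balance after payment £19,677.48.
Month 2: interest £321.40; balance after payment £19,298.88.
Month 3: interest £315.22; balance after payment £18,914.10.

£18,914.10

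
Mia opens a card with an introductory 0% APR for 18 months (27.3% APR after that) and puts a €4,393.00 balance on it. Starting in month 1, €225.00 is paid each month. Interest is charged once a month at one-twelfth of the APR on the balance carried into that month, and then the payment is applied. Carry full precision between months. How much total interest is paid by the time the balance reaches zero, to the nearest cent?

Promo months 1–18 at r₀ = 0%/12 = 0; months 19+ at r₁ = 27.3%/12 = 0.02275.
After month 18 (no interest yet): B = €4,393.00 − 18·€225.00 = €343.00.
Then at r₁ with €225.00/mo: n₂ = −ln(1 − r₁·B/P)/ln(1+r₁) ≈ 1.57 → 2 more payments.
Total paid = 19·€225.00 + €128.67 = €4,403.67; interest = €4,403.67 − €4,393.00 = €10.67.

€10.67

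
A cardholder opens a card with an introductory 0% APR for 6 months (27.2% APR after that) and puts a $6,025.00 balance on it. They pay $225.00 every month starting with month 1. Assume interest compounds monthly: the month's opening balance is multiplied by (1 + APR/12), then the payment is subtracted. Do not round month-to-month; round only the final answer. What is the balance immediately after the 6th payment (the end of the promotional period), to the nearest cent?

Promo months 1–6 at r₀ = 0%/12 = 0; months 7+ at r₁ = 27.2%/12 = 0.0226667.
After month 6 (no interest yet): B = $6,025.00 − 6·$225.00 = $4,675.00.

$4,675.00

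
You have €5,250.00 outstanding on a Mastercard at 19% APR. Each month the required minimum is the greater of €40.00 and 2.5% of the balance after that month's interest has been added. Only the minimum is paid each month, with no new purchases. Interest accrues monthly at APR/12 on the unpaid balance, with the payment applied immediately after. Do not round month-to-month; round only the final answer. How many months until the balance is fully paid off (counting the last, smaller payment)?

Monthly rate r = 19%/12 = 1.58333% = 0.0158333.
While 2.5% of the post-interest balance exceeds €40.00, each month B ← (B·(1+r))·(1 − 0.025), i.e. B shrinks by the factor (1+r)·0.975 = 0.99044.
This holds for months 1–126. Entering month 127 the balance is €1,564.48; 2.5% of the post-interest balance is now below €40.00, so the flat €40.00 minimum applies from here.
From month 127 a fixed €40.00 at rate r clears €1,564.48 in 62 more payments. Total: 126 + 62 = 188 months.

188 months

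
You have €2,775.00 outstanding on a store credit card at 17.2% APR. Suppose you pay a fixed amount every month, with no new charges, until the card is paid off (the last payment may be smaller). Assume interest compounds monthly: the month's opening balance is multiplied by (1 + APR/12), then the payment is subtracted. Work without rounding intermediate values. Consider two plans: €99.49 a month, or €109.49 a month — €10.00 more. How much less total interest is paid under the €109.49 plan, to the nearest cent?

€95.58

Monthly rate r = 17.2%/12 = 1.43333% = 0.0143333.
At €99.49/mo: n = ⌈−ln(1 − rB₀/P)/ln(1+r)⌉ = 36 payments (last €86.55); total interest = total paid − €2,775.00 = €793.70.
At €109.49/mo: 32 payments (last €78.93); total interest €698.12.
Interest saved = €793.70 − €698.12 = €95.58.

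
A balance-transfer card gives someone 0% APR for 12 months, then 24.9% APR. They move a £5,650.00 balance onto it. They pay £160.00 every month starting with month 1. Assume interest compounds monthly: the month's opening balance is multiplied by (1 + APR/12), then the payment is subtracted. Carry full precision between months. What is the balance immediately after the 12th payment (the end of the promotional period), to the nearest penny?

£3,730.00

Promo months 1–12 at r₀ = 0%/12 = 0; months 13+ at r₁ = 24.9%/12 = 0.02075.
After month 12 (no interest yet): B = £5,650.00 − 12·£160.00 = £3,730.00.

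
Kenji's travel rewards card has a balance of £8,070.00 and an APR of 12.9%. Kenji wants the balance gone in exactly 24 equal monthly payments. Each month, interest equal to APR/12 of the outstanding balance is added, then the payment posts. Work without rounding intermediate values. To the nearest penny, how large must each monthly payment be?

Monthly rate r = 12.9%/12 = 1.075% = 0.01075.
Level-payment amortization: P = B₀·r / (1 − (1+r)^(−n)) = 8070.00·0.01075 / (1 − 1.01075^(−24)).
Denominator 1 − (1+r)^(−24) = 0.226340256.
P = 86.7525 / 0.226340256 ≈ 383.28.

£383.28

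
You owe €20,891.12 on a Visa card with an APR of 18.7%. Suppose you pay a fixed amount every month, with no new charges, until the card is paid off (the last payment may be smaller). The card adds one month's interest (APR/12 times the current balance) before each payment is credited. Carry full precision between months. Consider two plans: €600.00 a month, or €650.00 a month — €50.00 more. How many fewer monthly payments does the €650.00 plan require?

Monthly rate r = 18.7%/12 = 1.55833% = 0.0155833.
At €600.00/mo: n = ⌈−ln(1 − rB₀/P)/ln(1+r)⌉ = 51 payments (last €350.91); total interest = total paid − €20,891.12 = €9,459.79.
At €650.00/mo: 45 payments (last €608.64); total interest €8,317.52.
Payments saved = 51 − 45 = 6.

6 fewer payments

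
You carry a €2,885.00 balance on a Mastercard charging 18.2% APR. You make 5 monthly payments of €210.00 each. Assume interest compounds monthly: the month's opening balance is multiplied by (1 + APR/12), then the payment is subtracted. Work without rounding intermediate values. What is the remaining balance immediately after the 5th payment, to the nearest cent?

€2,028.18

Monthly rate r = 18.2%/12 = 1.51667% = 0.0151667.
Each month: B ← B·(1+r) − €210.00.
Month 1: interest €43.76; balance after payment €2,718.76.
Month 2: interest €41.23; balance after payment €2,549.99.
Month 3: interest €38.67; balance after payment €2,378.67.
Month 4: interest €36.08; balance after payment €2,204.74.
Month 5: interest €33.44; balance after payment €2,028.18.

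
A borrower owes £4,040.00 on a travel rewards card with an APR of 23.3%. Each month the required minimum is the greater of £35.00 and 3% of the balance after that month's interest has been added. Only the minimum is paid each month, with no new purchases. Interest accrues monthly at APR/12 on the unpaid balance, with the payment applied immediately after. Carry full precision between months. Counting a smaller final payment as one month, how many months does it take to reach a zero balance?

165 months

Monthly rate r = 23.3%/12 = 1.94167% = 0.0194167.
While 3% of the post-interest balance exceeds £35.00, each month B ← (B·(1+r))·(1 − 0.03), i.e. B shrinks by the factor (1+r)·0.97 = 0.98883.
This holds for months 1–113. Entering month 114 the balance is £1,135.88; 3% of the post-interest balance is now below £35.00, so the flat £35.00 minimum applies from here.
From month 114 a fixed £35.00 at rate r clears £1,135.88 in 52 more payments. Total: 113 + 52 = 165 months.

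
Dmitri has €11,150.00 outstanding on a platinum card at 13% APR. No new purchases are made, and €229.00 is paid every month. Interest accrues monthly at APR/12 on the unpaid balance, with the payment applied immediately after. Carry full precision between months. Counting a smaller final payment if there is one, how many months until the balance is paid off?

70 payments

Monthly rate r = 13%/12 = 1.08333% = 0.0108333.
Recurrence: B ← B·(1+r) − €229.00.
Month 1: interest €120.79; balance after payment €11,041.79.
Month 2: interest €119.62; balance after payment €10,932.41.
Closed form: n = −ln(1 − rB₀/P)/ln(1+r) = −ln(0.47253)/ln(1.01083) ≈ 69.574, so the balance reaches zero during payment 70.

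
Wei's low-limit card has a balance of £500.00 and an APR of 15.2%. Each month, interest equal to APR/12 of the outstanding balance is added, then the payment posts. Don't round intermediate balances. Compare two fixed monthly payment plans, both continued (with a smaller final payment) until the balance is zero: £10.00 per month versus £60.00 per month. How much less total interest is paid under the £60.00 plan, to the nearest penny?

£265.31

Monthly rate r = 15.2%/12 = 1.26667% = 0.0126667.
At £10.00/mo: n = ⌈−ln(1 − rB₀/P)/ln(1+r)⌉ = 80 payments (last £7.10); total interest = total paid − £500.00 = £297.10.
At £60.00/mo: 9 payments (last £51.79); total interest £31.79.
Interest saved = £297.10 − £31.79 = £265.31.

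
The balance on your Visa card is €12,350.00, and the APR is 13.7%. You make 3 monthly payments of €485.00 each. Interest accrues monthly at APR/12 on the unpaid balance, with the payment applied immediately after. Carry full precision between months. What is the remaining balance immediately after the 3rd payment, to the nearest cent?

Monthly rate r = 13.7%/12 = 1.14167% = 0.0114167.
Each month: B ← B·(1+r) − €485.00.
Month 1: interest €141.00; balance after payment €12,006.00.
Month 2: interest €137.07; balance after payment €11,658.06.
Month 3: interest €133.10; balance after payment €11,306.16.

€11,306.16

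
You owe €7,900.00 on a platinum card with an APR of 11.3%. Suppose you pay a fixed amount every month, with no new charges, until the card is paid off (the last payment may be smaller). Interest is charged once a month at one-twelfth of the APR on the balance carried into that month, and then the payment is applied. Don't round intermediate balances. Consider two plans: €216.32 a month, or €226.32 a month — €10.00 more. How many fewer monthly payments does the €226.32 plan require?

Monthly rate r = 11.3%/12 = 0.941667% = 0.00941667.
At €216.32/mo: n = ⌈−ln(1 − rB₀/P)/ln(1+r)⌉ = 45 payments (last €208.72); total interest = total paid − €7,900.00 = €1,826.80.
At €226.32/mo: 43 payments (last €118.38); total interest €1,723.82.
Payments saved = 45 − 43 = 2.

2 fewer payments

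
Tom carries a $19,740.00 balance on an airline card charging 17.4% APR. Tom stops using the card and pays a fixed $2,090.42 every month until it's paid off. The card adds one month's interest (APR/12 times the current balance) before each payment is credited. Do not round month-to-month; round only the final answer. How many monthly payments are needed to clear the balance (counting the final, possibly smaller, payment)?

Monthly rate r = 17.4%/12 = 1.45% = 0.0145.
Recurrence: B ← B·(1+r) − $2,090.42.
Month 1: interest $286.23; balance after payment $17,935.81.
Month 2: interest $260.07; balance after payment $16,105.46.
Closed form: n = −ln(1 − rB₀/P)/ln(1+r) = −ln(0.86308)/ln(1.0145) ≈ 10.229, so the balance reaches zero during payment 11.

11 payments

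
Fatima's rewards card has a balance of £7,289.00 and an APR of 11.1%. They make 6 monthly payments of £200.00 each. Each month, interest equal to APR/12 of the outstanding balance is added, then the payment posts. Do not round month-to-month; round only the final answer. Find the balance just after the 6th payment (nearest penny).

£6,474.92

Monthly rate r = 11.1%/12 = 0.925% = 0.00925.
Each month: B ← B·(1+r) − £200.00.
Month 1: interest £67.42; balance after payment £7,156.42.
Month 2: interest £66.20; balance after payment £7,022.62.
Month 3: interest £64.96; balance after payment £6,887.58.
Month 4: interest £63.71; balance after payment £6,751.29.
Month 5: interest £62.45; balance after payment £6,613.74.
Month 6: interest £61.18; balance after payment £6,474.92.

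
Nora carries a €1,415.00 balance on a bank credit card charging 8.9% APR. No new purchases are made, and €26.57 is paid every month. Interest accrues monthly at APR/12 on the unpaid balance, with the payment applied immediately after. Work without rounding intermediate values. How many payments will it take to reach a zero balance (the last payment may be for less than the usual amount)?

69 payments

Monthly rate r = 8.9%/12 = 0.741667% = 0.00741667.
Recurrence: B ← B·(1+r) − €26.57.
Month 1: interest €10.49; balance after payment €1,398.92.
Month 2: interest €10.38; balance after payment €1,382.73.
Closed form: n = −ln(1 − rB₀/P)/ln(1+r) = −ln(0.60502)/ln(1.00742) ≈ 68.003, so the balance reaches zero during payment 69.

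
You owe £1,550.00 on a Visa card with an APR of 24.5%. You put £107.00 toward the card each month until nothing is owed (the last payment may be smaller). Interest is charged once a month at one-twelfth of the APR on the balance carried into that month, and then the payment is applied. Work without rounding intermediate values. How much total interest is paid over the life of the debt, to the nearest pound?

Monthly rate r = 24.5%/12 = 2.04167% = 0.0204167.
Payoff takes n = ⌈−ln(1 − rB₀/P)/ln(1+r)⌉ = ⌈17.348⌉ = 18 payments; the last is £37.53.
Total paid = 17·£107.00 + £37.53 = £1,856.53.
Total interest = total paid − principal = £1,856.53 − £1,550.00 = £306.53.

£307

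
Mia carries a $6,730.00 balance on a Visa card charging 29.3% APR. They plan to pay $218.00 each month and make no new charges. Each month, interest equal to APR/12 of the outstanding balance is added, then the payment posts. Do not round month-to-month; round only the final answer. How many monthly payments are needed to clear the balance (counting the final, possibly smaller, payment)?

Monthly rate r = 29.3%/12 = 2.44167% = 0.0244167.
Recurrence: B ← B·(1+r) − $218.00.
Month 1: interest $164.32; balance after payment $6,676.32.
Month 2: interest $163.01; balance after payment $6,621.34.
Closed form: n = −ln(1 − rB₀/P)/ln(1+r) = −ln(0.24622)/ln(1.02442) ≈ 58.099, so the balance reaches zero during payment 59.

59 payments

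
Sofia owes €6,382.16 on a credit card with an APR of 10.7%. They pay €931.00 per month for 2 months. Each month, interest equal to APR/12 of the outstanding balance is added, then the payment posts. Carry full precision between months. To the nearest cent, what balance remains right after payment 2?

Monthly rate r = 10.7%/12 = 0.891667% = 0.00891667.
Each month: B ← B·(1+r) − €931.00.
Month 1: interest €56.91; balance after payment €5,508.07.
Month 2: interest €49.11; balance after payment €4,626.18.

€4,626.18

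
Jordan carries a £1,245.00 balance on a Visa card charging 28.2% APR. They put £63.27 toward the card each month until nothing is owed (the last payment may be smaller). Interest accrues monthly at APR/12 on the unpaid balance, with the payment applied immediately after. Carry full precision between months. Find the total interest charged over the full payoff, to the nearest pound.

Monthly rate r = 28.2%/12 = 2.35% = 0.0235.
Payoff takes n = ⌈−ln(1 − rB₀/P)/ln(1+r)⌉ = ⌈26.721⌉ = 27 payments; the last is £45.78.
Total paid = 26·£63.27 + £45.78 = £1,690.80.
Total interest = total paid − principal = £1,690.80 − £1,245.00 = £445.80.

£446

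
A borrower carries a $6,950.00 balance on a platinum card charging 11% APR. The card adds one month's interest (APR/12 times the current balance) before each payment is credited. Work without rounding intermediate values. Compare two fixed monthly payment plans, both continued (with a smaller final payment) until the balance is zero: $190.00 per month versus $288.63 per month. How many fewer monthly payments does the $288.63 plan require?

Monthly rate r = 11%/12 = 0.916667% = 0.00916667.
At $190.00/mo: n = ⌈−ln(1 − rB₀/P)/ln(1+r)⌉ = 45 payments (last $144.54); total interest = total paid − $6,950.00 = $1,554.54.
At $288.63/mo: 28 payments (last $95.85); total interest $938.86.
Payments saved = 45 − 28 = 17.

17 fewer payments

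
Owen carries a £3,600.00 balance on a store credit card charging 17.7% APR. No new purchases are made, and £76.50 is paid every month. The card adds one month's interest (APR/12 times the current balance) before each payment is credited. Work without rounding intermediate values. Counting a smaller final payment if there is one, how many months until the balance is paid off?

81 payments

Monthly rate r = 17.7%/12 = 1.475% = 0.01475.
Recurrence: B ← B·(1+r) − £76.50.
Month 1: interest £53.10; balance after payment £3,576.60.
Month 2: interest £52.75; balance after payment £3,552.85.
Closed form: n = −ln(1 − rB₀/P)/ln(1+r) = −ln(0.30588)/ln(1.01475) ≈ 80.900, so the balance reaches zero during payment 81.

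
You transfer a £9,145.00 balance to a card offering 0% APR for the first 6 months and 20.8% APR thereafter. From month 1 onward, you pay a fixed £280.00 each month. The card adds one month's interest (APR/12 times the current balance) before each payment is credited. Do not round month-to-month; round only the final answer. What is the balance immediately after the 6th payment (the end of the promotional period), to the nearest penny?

£7,465.00

Promo months 1–6 at r₀ = 0%/12 = 0; months 7+ at r₁ = 20.8%/12 = 0.0173333.
After month 6 (no interest yet): B = £9,145.00 − 6·£280.00 = £7,465.00.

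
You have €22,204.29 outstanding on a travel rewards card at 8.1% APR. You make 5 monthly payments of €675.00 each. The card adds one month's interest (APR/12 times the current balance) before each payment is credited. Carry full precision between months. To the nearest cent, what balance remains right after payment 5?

€19,543.00

Monthly rate r = 8.1%/12 = 0.675% = 0.00675.
Each month: B ← B·(1+r) − €675.00.
Month 1: interest €149.88; balance after payment €21,679.17.
Month 2: interest €146.33; balance after payment €21,150.50.
Month 3: interest €142.77; balance after payment €20,618.27.
Month 4: interest €139.17; balance after payment €20,082.44.
Month 5: interest €135.56; balance after payment €19,543.00.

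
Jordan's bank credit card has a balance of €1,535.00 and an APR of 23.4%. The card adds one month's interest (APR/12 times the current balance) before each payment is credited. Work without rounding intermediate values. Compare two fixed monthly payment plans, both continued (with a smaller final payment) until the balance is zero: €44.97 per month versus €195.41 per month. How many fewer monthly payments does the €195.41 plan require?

48 fewer payments

Monthly rate r = 23.4%/12 = 1.95% = 0.0195.
At €44.97/mo: n = ⌈−ln(1 − rB₀/P)/ln(1+r)⌉ = 57 payments (last €32.59); total interest = total paid − €1,535.00 = €1,015.91.
At €195.41/mo: 9 payments (last €119.50); total interest €147.78.
Payments saved = 57 − 9 = 48.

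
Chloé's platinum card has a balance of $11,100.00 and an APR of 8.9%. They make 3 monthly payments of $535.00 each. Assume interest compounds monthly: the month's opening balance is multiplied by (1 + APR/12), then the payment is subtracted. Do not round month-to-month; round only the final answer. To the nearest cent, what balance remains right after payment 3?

Monthly rate r = 8.9%/12 = 0.741667% = 0.00741667.
Each month: B ← B·(1+r) − $535.00.
Month 1: interest $82.33; balance after payment $10,647.33.
Month 2: interest $78.97; balance after payment $10,191.29.
Month 3: interest $75.59; balance after payment $9,731.88.

$9,731.88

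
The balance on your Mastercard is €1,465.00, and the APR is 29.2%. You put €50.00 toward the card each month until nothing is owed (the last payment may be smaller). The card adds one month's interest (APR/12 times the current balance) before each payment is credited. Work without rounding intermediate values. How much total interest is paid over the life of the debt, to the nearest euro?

€1,131

Monthly rate r = 29.2%/12 = 2.43333% = 0.0243333.
Payoff takes n = ⌈−ln(1 − rB₀/P)/ln(1+r)⌉ = ⌈51.916⌉ = 52 payments; the last is €45.83.
Total paid = 51·€50.00 + €45.83 = €2,595.83.
Total interest = total paid − principal = €2,595.83 − €1,465.00 = €1,130.83.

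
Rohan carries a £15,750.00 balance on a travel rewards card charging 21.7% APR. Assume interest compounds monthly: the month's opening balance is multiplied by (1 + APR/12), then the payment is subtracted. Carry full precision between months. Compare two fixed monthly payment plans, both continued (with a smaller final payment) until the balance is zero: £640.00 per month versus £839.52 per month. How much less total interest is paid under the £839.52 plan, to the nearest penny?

Monthly rate r = 21.7%/12 = 1.80833% = 0.0180833.
At £640.00/mo: n = ⌈−ln(1 − rB₀/P)/ln(1+r)⌉ = 33 payments (last £548.00); total interest = total paid − £15,750.00 = £5,278.00.
At £839.52/mo: 24 payments (last £103.33); total interest £3,662.29.
Interest saved = £5,278.00 − £3,662.29 = £1,615.71.

£1,615.71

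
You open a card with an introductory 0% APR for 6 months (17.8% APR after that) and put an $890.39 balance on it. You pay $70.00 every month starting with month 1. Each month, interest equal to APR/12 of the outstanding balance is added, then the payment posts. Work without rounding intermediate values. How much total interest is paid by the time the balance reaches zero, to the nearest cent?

Promo months 1–6 at r₀ = 0%/12 = 0; months 7+ at r₁ = 17.8%/12 = 0.0148333.
After month 6 (no interest yet): B = $890.39 − 6·$70.00 = $470.39.
Then at r₁ with $70.00/mo: n₂ = −ln(1 − r₁·B/P)/ln(1+r₁) ≈ 7.13 → 8 more payments.
Total paid = 13·$70.00 + $9.24 = $919.24; interest = $919.24 − $890.39 = $28.85.

$28.85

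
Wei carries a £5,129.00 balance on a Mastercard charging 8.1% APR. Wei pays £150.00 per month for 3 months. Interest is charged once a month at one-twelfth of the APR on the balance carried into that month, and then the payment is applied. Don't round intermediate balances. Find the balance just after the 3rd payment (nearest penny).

£4,780.52

Monthly rate r = 8.1%/12 = 0.675% = 0.00675.
Each month: B ← B·(1+r) − £150.00.
Month 1: interest £34.62; balance after payment £5,013.62.
Month 2: interest £33.84; balance after payment £4,897.46.
Month 3: interest £33.06; balance after payment £4,780.52.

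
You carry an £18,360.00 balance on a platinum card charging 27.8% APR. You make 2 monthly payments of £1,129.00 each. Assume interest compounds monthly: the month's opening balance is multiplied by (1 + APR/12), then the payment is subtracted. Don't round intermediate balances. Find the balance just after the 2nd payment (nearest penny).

£16,936.38

Monthly rate r = 27.8%/12 = 2.31667% = 0.0231667.
Each month: B ← B·(1+r) − £1,129.00.
Month 1: interest £425.34; balance after payment £17,656.34.
Month 2: interest £409.04; balance after payment £16,936.38.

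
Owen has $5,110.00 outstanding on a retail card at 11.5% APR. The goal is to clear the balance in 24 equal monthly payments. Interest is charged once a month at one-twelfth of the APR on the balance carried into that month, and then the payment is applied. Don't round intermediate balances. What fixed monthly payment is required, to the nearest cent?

$239.35

Monthly rate r = 11.5%/12 = 0.958333% = 0.00958333.
Level-payment amortization: P = B₀·r / (1 − (1+r)^(−n)) = 5110.00·0.00958333 / (1 − 1.00958^(−24)).
Denominator 1 − (1+r)^(−24) = 0.204595833.
P = 48.9708 / 0.204595833 ≈ 239.35.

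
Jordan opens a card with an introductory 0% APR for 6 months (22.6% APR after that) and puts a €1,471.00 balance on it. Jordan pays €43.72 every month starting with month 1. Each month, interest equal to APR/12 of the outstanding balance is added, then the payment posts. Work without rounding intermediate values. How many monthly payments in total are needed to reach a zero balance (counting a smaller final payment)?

Promo months 1–6 at r₀ = 0%/12 = 0; months 7+ at r₁ = 22.6%/12 = 0.0188333.
After month 6 (no interest yet): B = €1,471.00 − 6·€43.72 = €1,208.68.
Then at r₁ with €43.72/mo: n₂ = −ln(1 − r₁·B/P)/ln(1+r₁) ≈ 39.41 → 40 more payments.

46 months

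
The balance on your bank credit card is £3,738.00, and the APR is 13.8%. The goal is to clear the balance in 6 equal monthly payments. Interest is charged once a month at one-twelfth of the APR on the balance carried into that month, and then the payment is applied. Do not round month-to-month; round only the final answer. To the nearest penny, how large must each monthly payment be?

Monthly rate r = 13.8%/12 = 1.15% = 0.0115.
Level-payment amortization: P = B₀·r / (1 − (1+r)^(−n)) = 3738.00·0.0115 / (1 − 1.0115^(−6)).
Denominator 1 − (1+r)^(−6) = 0.0663057649.
P = 42.987 / 0.0663057649 ≈ 648.31.

£648.31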